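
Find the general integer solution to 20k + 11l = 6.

Step 1: Compute gcd(20, 11) = 1.
Since 1 divides 6, solutions exist.

Step 2: Find a particular solution using extended Euclidean algorithm.
We get k₀ = 30, l₀ = -54.
Check: 20*30 + 11*-54 = 6 = 6 ✓

Step 3: Write the general solution.
k = 30 + (11/1)t = 30 + 11t
l = -54 - (20/1)t = -54 - 20t
for any integer t.

k = 30 + 11t, l = -54 - 20t for integer t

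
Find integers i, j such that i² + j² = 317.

We need to find integers i, j > 0 such that i² + j² = 317.
Trying i = 11: j² = 317 - 11² = 317 - 121 = 196
j = 14
Check: 11² + 14² = 121 + 196 = 317 ✓

317 = 11² + 14²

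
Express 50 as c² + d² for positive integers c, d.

We need to find integers c, d > 0 such that c² + d² = 50.
Trying c = 1: d² = 50 - 1² = 50 - 1 = 49
d = 7
Check: 1² + 7² = 1 + 49 = 50 ✓

50 = 1² + 7²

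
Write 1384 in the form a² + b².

We need to find integers a, b > 0 such that a² + b² = 1384.
Trying a = 22: b² = 1384 - 22² = 1384 - 484 = 900
b = 30
Check: 22² + 30² = 484 + 900 = 1384 ✓

1384 = 22² + 30²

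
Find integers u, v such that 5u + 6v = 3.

Step 1: Check solvability.
gcd(5, 6) = 1
Since 1 divides 3, solutions exist.

Step 2: Apply extended Euclidean algorithm to find gcd.
We find integers such that 5*x0 + 6*y0 = 1

Step 3: Scale the particular solution.
Multiply by 3/1 = 3:
u = -3, v = 3

Step 4: Verify.
5*(-3) + 6*(3) = 3 = 3 ✓

u = -3, v = 3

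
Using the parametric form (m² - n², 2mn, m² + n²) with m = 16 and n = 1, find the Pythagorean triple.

a = m² - n² = 16² - 1² = 256 - 1 = 255
b = 2mn = 2·16·1 = 32
c = m² + n² = 256 + 1 = 257
Verify: 255² + 32² = 65025 + 1024 = 66049 = 257² ✓

(255, 32, 257)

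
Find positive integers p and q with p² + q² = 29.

We need to find integers p, q > 0 such that p² + q² = 29.
Trying p = 2: q² = 29 - 2² = 29 - 4 = 25
q = 5
Check: 2² + 5² = 4 + 25 = 29 ✓

29 = 2² + 5²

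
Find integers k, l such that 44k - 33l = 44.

Step 1: Check solvability.
gcd(44, 33) = 11
Since 11 divides 44, solutions exist.

Step 2: Apply extended Euclidean algorithm to find gcd.
We find integers such that 44*x0 + 33*y0 = 11

Step 3: Scale the particular solution.
Multiply by 44/11 = 4:
k = 4, l = 4

Step 4: Verify.
44*(4) - 33*(4) = 44 = 44 ✓

k = 4, l = 4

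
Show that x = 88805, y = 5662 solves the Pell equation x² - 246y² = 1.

Compute x² = 88805² = 7886328025
Compute 246y² = 246·5662² = 246·32058244 = 7886328024
x² - 246y² = 7886328025 - 7886328024 = 1
Since this equals 1, (88805, 5662) is a solution.

Yes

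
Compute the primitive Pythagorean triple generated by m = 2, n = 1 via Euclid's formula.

a = m² - n² = 2² - 1² = 4 - 1 = 3
b = 2mn = 2·2·1 = 4
c = m² + n² = 4 + 1 = 5
Verify: 3² + 4² = 9 + 16 = 25 = 5² ✓

(3, 4, 5)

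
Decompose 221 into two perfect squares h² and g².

We need to find integers h, g > 0 such that h² + g² = 221.
Trying h = 5: g² = 221 - 5² = 221 - 25 = 196
g = 14
Check: 5² + 14² = 25 + 196 = 221 ✓

221 = 5² + 14²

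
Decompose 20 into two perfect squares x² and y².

We need to find integers x, y > 0 such that x² + y² = 20.
Trying x = 2: y² = 20 - 2² = 20 - 4 = 16
y = 4
Check: 2² + 4² = 4 + 16 = 20 ✓

20 = 2² + 4²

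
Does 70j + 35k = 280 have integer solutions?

Step 1: Compute gcd(70, 35).
gcd(70, 35) = 35

Step 2: Check divisibility.
Does 35 divide 280? 280 = 35 x 8, so yes.

By the theorem on linear Diophantine equations, 70j + 35k = 280 has integer solutions if and only if gcd(70, 35) divides 280. Since 35 | 280, solutions exist.

Yes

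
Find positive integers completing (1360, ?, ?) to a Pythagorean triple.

We need the other leg and hypotenuse such that 1360² + x² = c².
Take x = 756, c = 1556: 1360² + 756² = 1849600 + 571536 = 2421136 = 1556² ✓
Triple: (756, 1360, 1556)

(756, 1360, 1556)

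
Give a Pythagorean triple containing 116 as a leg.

We need the other leg and hypotenuse such that 116² + x² = c².
Take x = 837, c = 845: 116² + 837² = 13456 + 700569 = 714025 = 845² ✓
Triple: (837, 116, 845)

(837, 116, 845)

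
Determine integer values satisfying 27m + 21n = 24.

Step 1: Check solvability.
gcd(27, 21) = 3
Since 3 divides 24, solutions exist.

Step 2: Apply extended Euclidean algorithm to find gcd.
We find integers such that 27*x0 + 21*y0 = 3

Step 3: Scale the particular solution.
Multiply by 24/3 = 8:
m = -24, n = 32

Step 4: Verify.
27*(-24) + 21*(32) = 24 = 24 ✓

m = -24, n = 32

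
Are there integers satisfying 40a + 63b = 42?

Step 1: Compute gcd(40, 63).
gcd(40, 63) = 1

Step 2: Check divisibility.
Does 1 divide 42? 42 = 1 x 42, so yes.

By the theorem on linear Diophantine equations, 40a + 63b = 42 has integer solutions if and only if gcd(40, 63) divides 42. Since 1 | 42, solutions exist.

Yes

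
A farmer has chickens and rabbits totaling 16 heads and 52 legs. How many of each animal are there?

Let c = chickens, r = rabbits.
Heads: c + r = 16
Legs: 2c + 4r = 52
From the first equation, c = 16 - r. Substitute:
2(16 - r) + 4r = 52
32 + 2r = 52
r = (52 - 32)/2 = 10
c = 16 - 10 = 6

Chickens: 6, Rabbits: 10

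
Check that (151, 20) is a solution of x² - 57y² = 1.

Compute x² = 151² = 22801
Compute 57y² = 57·20² = 57·400 = 22800
x² - 57y² = 22801 - 22800 = 1
Since this equals 1, (151, 20) is a solution.

Yes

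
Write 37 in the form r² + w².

We need to find integers r, w > 0 such that r² + w² = 37.
Trying r = 1: w² = 37 - 1² = 37 - 1 = 36
w = 6
Check: 1² + 6² = 1 + 36 = 37 ✓

37 = 1² + 6²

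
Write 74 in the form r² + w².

We need to find integers r, w > 0 such that r² + w² = 74.
Trying r = 5: w² = 74 - 5² = 74 - 25 = 49
w = 7
Check: 5² + 7² = 25 + 49 = 74 ✓

74 = 5² + 7²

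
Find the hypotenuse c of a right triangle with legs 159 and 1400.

c² = a² + b² = 159² + 1400² = 25281 + 1960000 = 1985281
c = sqrt(1985281) = 1409

1409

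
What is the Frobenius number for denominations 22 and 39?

For two coprime denominations a and b, the Frobenius number (largest value not representable as a non-negative combination) is ab - a - b.
Here gcd(22, 39) = 1, so they are coprime.
F(22, 39) = 22·39 - 22 - 39 = 858 - 61 = 797

797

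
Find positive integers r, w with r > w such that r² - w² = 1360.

Factor: r² - w² = (r+w)(r-w) = 1360.
We need two factors of 1360 with the same parity.
Use r+w = 680 and r-w = 2 (product 680·2 = 1360).
Adding: 2r = 682, so r = 341.
Subtracting: 2w = 678, so w = 339.
Check: 341² - 339² = 116281 - 114921 = 1360 ✓

r = 341, w = 339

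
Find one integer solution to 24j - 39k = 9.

Step 1: Check solvability.
gcd(24, 39) = 3
Since 3 divides 9, solutions exist.

Step 2: Apply extended Euclidean algorithm to find gcd.
We find integers such that 24*x0 + 39*y0 = 3

Step 3: Scale the particular solution.
Multiply by 9/3 = 3:
j = 15, k = 9

Step 4: Verify.
24*(15) - 39*(9) = 9 = 9 ✓

j = 15, k = 9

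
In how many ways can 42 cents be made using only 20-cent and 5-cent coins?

We need non-negative integers (x, y) with 20x + 5y = 42.
For each x from 0 to 2, check if (42 - 20x) is a non-negative multiple of 5.
Solutions (x, y): none
Count: 0

0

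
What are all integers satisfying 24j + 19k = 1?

Step 1: Compute gcd(24, 19) = 1.
Since 1 divides 1, solutions exist.

Step 2: Find a particular solution using extended Euclidean algorithm.
We get j₀ = 4, k₀ = -5.
Check: 24*4 + 19*-5 = 1 = 1 ✓

Step 3: Write the general solution.
j = 4 + (19/1)t = 4 + 19t
k = -5 - (24/1)t = -5 - 24t
for any integer t.

j = 4 + 19t, k = -5 - 24t for integer t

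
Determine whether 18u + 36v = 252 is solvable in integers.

Step 1: Compute gcd(18, 36).
gcd(18, 36) = 18

Step 2: Check divisibility.
Does 18 divide 252? 252 = 18 x 14, so yes.

By the theorem on linear Diophantine equations, 18u + 36v = 252 has integer solutions if and only if gcd(18, 36) divides 252. Since 18 | 252, solutions exist.

Yes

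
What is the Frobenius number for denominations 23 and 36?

For two coprime denominations a and b, the Frobenius number (largest value not representable as a non-negative combination) is ab - a - b.
Here gcd(23, 36) = 1, so they are coprime.
F(23, 36) = 23·36 - 23 - 36 = 828 - 59 = 769

769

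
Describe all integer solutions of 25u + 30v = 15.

Step 1: Compute gcd(25, 30) = 5.
Since 5 divides 15, solutions exist.

Step 2: Find a particular solution using extended Euclidean algorithm.
We get u₀ = -3, v₀ = 3.
Check: 25*-3 + 30*3 = 15 = 15 ✓

Step 3: Write the general solution.
u = -3 + (30/5)t = -3 + 6t
v = 3 - (25/5)t = 3 - 5t
for any integer t.

u = -3 + 6t, v = 3 - 5t for integer t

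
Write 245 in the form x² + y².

We need to find integers x, y > 0 such that x² + y² = 245.
Trying x = 7: y² = 245 - 7² = 245 - 49 = 196
y = 14
Check: 7² + 14² = 49 + 196 = 245 ✓

245 = 7² + 14²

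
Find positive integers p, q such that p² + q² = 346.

Search for p with 346 - p² a perfect square.
p = 11: 346 - 11² = 346 - 121 = 225 = 15² ✓
So p = 11, q = 15.

p = 11, q = 15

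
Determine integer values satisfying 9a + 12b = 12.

Step 1: Check solvability.
gcd(9, 12) = 3
Since 3 divides 12, solutions exist.

Step 2: Apply extended Euclidean algorithm to find gcd.
We find integers such that 9*x0 + 12*y0 = 3

Step 3: Scale the particular solution.
Multiply by 12/3 = 4:
a = -4, b = 4

Step 4: Verify.
9*(-4) + 12*(4) = 12 = 12 ✓

a = -4, b = 4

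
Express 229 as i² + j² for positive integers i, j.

We need to find integers i, j > 0 such that i² + j² = 229.
Trying i = 2: j² = 229 - 2² = 229 - 4 = 225
j = 15
Check: 2² + 15² = 4 + 225 = 229 ✓

229 = 2² + 15²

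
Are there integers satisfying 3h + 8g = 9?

Step 1: Compute gcd(3, 8).
gcd(3, 8) = 1

Step 2: Check divisibility.
Does 1 divide 9? 9 = 1 x 9, so yes.

By the theorem on linear Diophantine equations, 3h + 8g = 9 has integer solutions if and only if gcd(3, 8) divides 9. Since 1 | 9, solutions exist.

Yes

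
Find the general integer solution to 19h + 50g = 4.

Step 1: Compute gcd(19, 50) = 1.
Since 1 divides 4, solutions exist.

Step 2: Find a particular solution using extended Euclidean algorithm.
We get h₀ = -84, g₀ = 32.
Check: 19*-84 + 50*32 = 4 = 4 ✓

Step 3: Write the general solution.
h = -84 + (50/1)t = -84 + 50t
g = 32 - (19/1)t = 32 - 19t
for any integer t.

h = -84 + 50t, g = 32 - 19t for integer t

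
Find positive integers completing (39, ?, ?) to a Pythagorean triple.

We need the other leg and hypotenuse such that 39² + x² = c².
Take x = 760, c = 761: 39² + 760² = 1521 + 577600 = 579121 = 761² ✓
Triple: (39, 760, 761)

(39, 760, 761)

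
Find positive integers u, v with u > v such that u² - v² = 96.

Factor: u² - v² = (u+v)(u-v) = 96.
We need two factors of 96 with the same parity.
Use u+v = 48 and u-v = 2 (product 48·2 = 96).
Adding: 2u = 50, so u = 25.
Subtracting: 2v = 46, so v = 23.
Check: 25² - 23² = 625 - 529 = 96 ✓

u = 25, v = 23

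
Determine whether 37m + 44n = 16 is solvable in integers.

Step 1: Compute gcd(37, 44).
gcd(37, 44) = 1

Step 2: Check divisibility.
Does 1 divide 16? 16 = 1 x 16, so yes.

By the theorem on linear Diophantine equations, 37m + 44n = 16 has integer solutions if and only if gcd(37, 44) divides 16. Since 1 | 16, solutions exist.

Yes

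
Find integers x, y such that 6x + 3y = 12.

Step 1: Check solvability.
gcd(6, 3) = 3
Since 3 divides 12, solutions exist.

Step 2: Apply extended Euclidean algorithm to find gcd.
We find integers such that 6*x0 + 3*y0 = 3

Step 3: Scale the particular solution.
Multiply by 12/3 = 4:
x = 0, y = 4

Step 4: Verify.
6*(0) + 3*(4) = 12 = 12 ✓

x = 0, y = 4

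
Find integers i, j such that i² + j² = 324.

No pair of positive integers i, j satisfies i² + j² = 324.

No solution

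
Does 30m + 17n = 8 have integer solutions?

Step 1: Compute gcd(30, 17).
gcd(30, 17) = 1

Step 2: Check divisibility.
Does 1 divide 8? 8 = 1 x 8, so yes.

By the theorem on linear Diophantine equations, 30m + 17n = 8 has integer solutions if and only if gcd(30, 17) divides 8. Since 1 | 8, solutions exist.

Yes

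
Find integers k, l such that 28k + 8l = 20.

Step 1: Check solvability.
gcd(28, 8) = 4
Since 4 divides 20, solutions exist.

Step 2: Apply extended Euclidean algorithm to find gcd.
We find integers such that 28*x0 + 8*y0 = 4

Step 3: Scale the particular solution.
Multiply by 20/4 = 5:
k = 5, l = -15

Step 4: Verify.
28*(5) + 8*(-15) = 20 = 20 ✓

k = 5, l = -15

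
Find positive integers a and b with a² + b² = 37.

We need to find integers a, b > 0 such that a² + b² = 37.
Trying a = 1: b² = 37 - 1² = 37 - 1 = 36
b = 6
Check: 1² + 6² = 1 + 36 = 37 ✓

37 = 1² + 6²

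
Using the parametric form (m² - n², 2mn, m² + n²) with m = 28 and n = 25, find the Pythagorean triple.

a = m² - n² = 784 - 625 = 159
b = 2mn = 2·28·25 = 1400
c = m² + n² = 784 + 625 = 1409
Verify: 159² + 1400² = 25281 + 1960000 = 1985281 = 1409² ✓

(159, 1400, 1409)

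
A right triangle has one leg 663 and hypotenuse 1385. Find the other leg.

b² = c² - a² = 1918225 - 439569 = 1478656
b = 1216

1216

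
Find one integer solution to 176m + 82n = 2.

Step 1: Check solvability.
gcd(176, 82) = 2
Since 2 divides 2, solutions exist.

Step 2: Apply extended Euclidean algorithm to find gcd.
We find integers such that 176*x0 + 82*y0 = 2

Step 3: Scale the particular solution.
Multiply by 2/2 = 1:
m = 7, n = -15

Step 4: Verify.
176*(7) + 82*(-15) = 2 = 2 ✓

m = 7, n = -15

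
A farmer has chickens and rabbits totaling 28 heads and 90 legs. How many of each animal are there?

Let c = chickens, r = rabbits.
Heads: c + r = 28
Legs: 2c + 4r = 90
From the first equation, c = 28 - r. Substitute:
2(28 - r) + 4r = 90
56 + 2r = 90
r = (90 - 56)/2 = 17
c = 28 - 17 = 11

Chickens: 11, Rabbits: 17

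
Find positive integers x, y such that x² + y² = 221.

Search for x with 221 - x² a perfect square.
x = 5: 221 - 5² = 221 - 25 = 196 = 14² ✓
So x = 5, y = 14.

x = 5, y = 14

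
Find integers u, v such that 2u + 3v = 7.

Step 1: Check solvability.
gcd(2, 3) = 1
Since 1 divides 7, solutions exist.

Step 2: Apply extended Euclidean algorithm to find gcd.
We find integers such that 2*x0 + 3*y0 = 1

Step 3: Scale the particular solution.
Multiply by 7/1 = 7:
u = -7, v = 7

Step 4: Verify.
2*(-7) + 3*(7) = 7 = 7 ✓

u = -7, v = 7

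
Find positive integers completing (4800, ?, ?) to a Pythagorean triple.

We need the other leg and hypotenuse such that 4800² + x² = c².
Take x = 4760, c = 6760: 4800² + 4760² = 23040000 + 22657600 = 45697600 = 6760² ✓
Triple: (4760, 4800, 6760)

(4760, 4800, 6760)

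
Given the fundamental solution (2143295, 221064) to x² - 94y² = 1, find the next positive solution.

Solutions to x² - Dy² = 1 are generated by powers of (x₀ + y₀√D).
The next solution satisfies x₁ + y₁√94 = (x₀ + y₀√94)², giving:
x₁ = x₀² + 94y₀² = 2143295² + 94·221064² = 4593713457025 + 4593713457024 = 9187426914049
y₁ = 2x₀y₀ = 2·2143295·221064 = 947610731760

Verify: 9187426914049² - 94·947610731760² = 84408813300991931233574401 - 84408813300991931233574400 = 1 ✓

x = 9187426914049, y = 947610731760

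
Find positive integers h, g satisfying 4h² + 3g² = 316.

Try small values of h and check whether (316 - 4h²)/3 is a perfect square.
h = 2: 4·2² = 16, so 3g² = 316 - 16 = 300, giving g² = 100, g = 10.
Check: 4·2² + 3·10² = 16 + 300 = 316 ✓

h = 2, g = 10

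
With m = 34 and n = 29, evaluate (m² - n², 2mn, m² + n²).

a = m² - n² = 1156 - 841 = 315
b = 2mn = 2·34·29 = 1972
c = m² + n² = 1156 + 841 = 1997
Verify: 315² + 1972² = 99225 + 3888784 = 3988009 = 1997² ✓

(315, 1972, 1997)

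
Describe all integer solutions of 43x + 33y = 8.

Step 1: Compute gcd(43, 33) = 1.
Since 1 divides 8, solutions exist.

Step 2: Find a particular solution using extended Euclidean algorithm.
We get x₀ = 80, y₀ = -104.
Check: 43*80 + 33*-104 = 8 = 8 ✓

Step 3: Write the general solution.
x = 80 + (33/1)t = 80 + 33t
y = -104 - (43/1)t = -104 - 43t
for any integer t.

x = 80 + 33t, y = -104 - 43t for integer t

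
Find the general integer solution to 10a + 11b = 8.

Step 1: Compute gcd(10, 11) = 1.
Since 1 divides 8, solutions exist.

Step 2: Find a particular solution using extended Euclidean algorithm.
We get a₀ = -8, b₀ = 8.
Check: 10*-8 + 11*8 = 8 = 8 ✓

Step 3: Write the general solution.
a = -8 + (11/1)t = -8 + 11t
b = 8 - (10/1)t = 8 - 10t
for any integer t.

a = -8 + 11t, b = 8 - 10t for integer t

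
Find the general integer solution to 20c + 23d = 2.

Step 1: Compute gcd(20, 23) = 1.
Since 1 divides 2, solutions exist.

Step 2: Find a particular solution using extended Euclidean algorithm.
We get c₀ = -16, d₀ = 14.
Check: 20*-16 + 23*14 = 2 = 2 ✓

Step 3: Write the general solution.
c = -16 + (23/1)t = -16 + 23t
d = 14 - (20/1)t = 14 - 20t
for any integer t.

c = -16 + 23t, d = 14 - 20t for integer t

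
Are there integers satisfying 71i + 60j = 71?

Step 1: Compute gcd(71, 60).
gcd(71, 60) = 1

Step 2: Check divisibility.
Does 1 divide 71? 71 = 1 x 71, so yes.

By the theorem on linear Diophantine equations, 71i + 60j = 71 has integer solutions if and only if gcd(71, 60) divides 71. Since 1 | 71, solutions exist.

Yes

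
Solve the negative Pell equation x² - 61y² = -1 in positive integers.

We need x² = 61y² - 1. Try successive y:
y = 1: x² = 61·1² - 1 = 60, not a perfect square
y = 2: x² = 61·2² - 1 = 243, not a perfect square
y = 3: x² = 61·3² - 1 = 548, not a perfect square
...
y = 3805: x² = 61·3805² - 1 = 883159524 = 29718² ✓
Check: 29718² - 61·3805² = 883159524 - 883159525 = -1 ✓

x = 29718, y = 3805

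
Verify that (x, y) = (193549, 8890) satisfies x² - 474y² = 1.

Compute x² = 193549² = 37461215401
Compute 474y² = 474·8890² = 474·79032100 = 37461215400
x² - 474y² = 37461215401 - 37461215400 = 1
Since this equals 1, (193549, 8890) is a solution.

Yes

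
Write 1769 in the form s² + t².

We need to find integers s, t > 0 such that s² + t² = 1769.
Trying s = 13: t² = 1769 - 13² = 1769 - 169 = 1600
t = 40
Check: 13² + 40² = 169 + 1600 = 1769 ✓

1769 = 13² + 40²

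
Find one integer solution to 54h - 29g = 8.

Step 1: Check solvability.
gcd(54, 29) = 1
Since 1 divides 8, solutions exist.

Step 2: Apply extended Euclidean algorithm to find gcd.
We find integers such that 54*x0 + 29*y0 = 1

Step 3: Scale the particular solution.
Multiply by 8/1 = 8:
h = 56, g = 104

Step 4: Verify.
54*(56) - 29*(104) = 8 = 8 ✓

h = 56, g = 104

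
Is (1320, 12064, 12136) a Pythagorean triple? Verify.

Compute a² + b² = 1320² + 12064² = 1742400 + 145540096 = 147282496
Compute c² = 12136² = 147282496
Since 147282496 = 147282496, confirmed.

Yes, it is a Pythagorean triple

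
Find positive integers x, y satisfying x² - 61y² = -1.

We need x² = 61y² - 1. Try successive y:
y = 1: x² = 61·1² - 1 = 60, not a perfect square
y = 2: x² = 61·2² - 1 = 243, not a perfect square
y = 3: x² = 61·3² - 1 = 548, not a perfect square
...
y = 3805: x² = 61·3805² - 1 = 883159524 = 29718² ✓
Check: 29718² - 61·3805² = 883159524 - 883159525 = -1 ✓

x = 29718, y = 3805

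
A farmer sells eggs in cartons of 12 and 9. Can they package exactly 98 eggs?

We need non-negative a, b with 12a + 9b = 98.
gcd(12, 9) = 3, and 3 does not divide 98.
No integer solutions exist.

No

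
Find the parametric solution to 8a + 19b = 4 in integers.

Step 1: Compute gcd(8, 19) = 1.
Since 1 divides 4, solutions exist.

Step 2: Find a particular solution using extended Euclidean algorithm.
We get a₀ = -28, b₀ = 12.
Check: 8*-28 + 19*12 = 4 = 4 ✓

Step 3: Write the general solution.
a = -28 + (19/1)t = -28 + 19t
b = 12 - (8/1)t = 12 - 8t
for any integer t.

a = -28 + 19t, b = 12 - 8t for integer t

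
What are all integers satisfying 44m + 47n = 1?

Step 1: Compute gcd(44, 47) = 1.
Since 1 divides 1, solutions exist.

Step 2: Find a particular solution using extended Euclidean algorithm.
We get m₀ = -16, n₀ = 15.
Check: 44*-16 + 47*15 = 1 = 1 ✓

Step 3: Write the general solution.
m = -16 + (47/1)t = -16 + 47t
n = 15 - (44/1)t = 15 - 44t
for any integer t.

m = -16 + 47t, n = 15 - 44t for integer t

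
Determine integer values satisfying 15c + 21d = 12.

Step 1: Check solvability.
gcd(15, 21) = 3
Since 3 divides 12, solutions exist.

Step 2: Apply extended Euclidean algorithm to find gcd.
We find integers such that 15*x0 + 21*y0 = 3

Step 3: Scale the particular solution.
Multiply by 12/3 = 4:
c = 12, d = -8

Step 4: Verify.
15*(12) + 21*(-8) = 12 = 12 ✓

c = 12, d = -8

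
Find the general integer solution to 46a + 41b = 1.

Step 1: Compute gcd(46, 41) = 1.
Since 1 divides 1, solutions exist.

Step 2: Find a particular solution using extended Euclidean algorithm.
We get a₀ = -8, b₀ = 9.
Check: 46*-8 + 41*9 = 1 = 1 ✓

Step 3: Write the general solution.
a = -8 + (41/1)t = -8 + 41t
b = 9 - (46/1)t = 9 - 46t
for any integer t.

a = -8 + 41t, b = 9 - 46t for integer t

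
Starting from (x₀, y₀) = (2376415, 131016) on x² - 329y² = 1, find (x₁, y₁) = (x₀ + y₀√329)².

Solutions to x² - Dy² = 1 are generated by powers of (x₀ + y₀√D).
The next solution satisfies x₁ + y₁√329 = (x₀ + y₀√329)², giving:
x₁ = x₀² + 329y₀² = 2376415² + 329·131016² = 5647348252225 + 5647348252224 = 11294696504449
y₁ = 2x₀y₀ = 2·2376415·131016 = 622696775280

Verify: 11294696504449² - 329·622696775280² = 127570169127612459476793601 - 127570169127612459476793600 = 1 ✓

x = 11294696504449, y = 622696775280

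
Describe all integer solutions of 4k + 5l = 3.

Step 1: Compute gcd(4, 5) = 1.
Since 1 divides 3, solutions exist.

Step 2: Find a particular solution using extended Euclidean algorithm.
We get k₀ = -3, l₀ = 3.
Check: 4*-3 + 5*3 = 3 = 3 ✓

Step 3: Write the general solution.
k = -3 + (5/1)t = -3 + 5t
l = 3 - (4/1)t = 3 - 4t
for any integer t.

k = -3 + 5t, l = 3 - 4t for integer t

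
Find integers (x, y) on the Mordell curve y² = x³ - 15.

Try small integer x values and check whether x³ - 15 is a perfect square.
x = 4: x³ - 15 = 4³ - 15 = 64 - 15 = 49
Is 49 a perfect square? 7² = 49 ✓
So (x, y) = (4, 7) is a solution.

x = 4, y = 7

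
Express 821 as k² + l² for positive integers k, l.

We need to find integers k, l > 0 such that k² + l² = 821.
Trying k = 14: l² = 821 - 14² = 821 - 196 = 625
l = 25
Check: 14² + 25² = 196 + 625 = 821 ✓

821 = 14² + 25²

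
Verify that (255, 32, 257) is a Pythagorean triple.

Compute a² + b² = 255² + 32² = 65025 + 1024 = 66049
Compute c² = 257² = 66049
Since 66049 = 66049, confirmed.

Yes, it is a Pythagorean triple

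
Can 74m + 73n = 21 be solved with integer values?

Step 1: Compute gcd(74, 73).
gcd(74, 73) = 1

Step 2: Check divisibility.
Does 1 divide 21? 21 = 1 x 21, so yes.

By the theorem on linear Diophantine equations, 74m + 73n = 21 has integer solutions if and only if gcd(74, 73) divides 21. Since 1 | 21, solutions exist.

Yes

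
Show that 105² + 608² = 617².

Compute a² + b² = 105² + 608² = 11025 + 369664 = 380689
Compute c² = 617² = 380689
Since 380689 = 380689, confirmed.

Yes, it is a Pythagorean triple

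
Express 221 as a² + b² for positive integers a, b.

We need to find integers a, b > 0 such that a² + b² = 221.
Trying a = 5: b² = 221 - 5² = 221 - 25 = 196
b = 14
Check: 5² + 14² = 25 + 196 = 221 ✓

221 = 5² + 14²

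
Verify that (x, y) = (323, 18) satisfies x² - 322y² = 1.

Compute x² = 323² = 104329
Compute 322y² = 322·18² = 322·324 = 104328
x² - 322y² = 104329 - 104328 = 1
Since this equals 1, (323, 18) is a solution.

Yes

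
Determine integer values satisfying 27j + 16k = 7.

Step 1: Check solvability.
gcd(27, 16) = 1
Since 1 divides 7, solutions exist.

Step 2: Apply extended Euclidean algorithm to find gcd.
We find integers such that 27*x0 + 16*y0 = 1

Step 3: Scale the particular solution.
Multiply by 7/1 = 7:
j = 21, k = -35

Step 4: Verify.
27*(21) + 16*(-35) = 7 = 7 ✓

j = 21, k = -35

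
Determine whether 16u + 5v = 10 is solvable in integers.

Step 1: Compute gcd(16, 5).
gcd(16, 5) = 1

Step 2: Check divisibility.
Does 1 divide 10? 10 = 1 x 10, so yes.

By the theorem on linear Diophantine equations, 16u + 5v = 10 has integer solutions if and only if gcd(16, 5) divides 10. Since 1 | 10, solutions exist.

Yes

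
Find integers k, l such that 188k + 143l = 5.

Step 1: Check solvability.
gcd(188, 143) = 1
Since 1 divides 5, solutions exist.

Step 2: Apply extended Euclidean algorithm to find gcd.
We find integers such that 188*x0 + 143*y0 = 1

Step 3: Scale the particular solution.
Multiply by 5/1 = 5:
k = -270, l = 355

Step 4: Verify.
188*(-270) + 143*(355) = 5 = 5 ✓

k = -270, l = 355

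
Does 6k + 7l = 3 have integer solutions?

Step 1: Compute gcd(6, 7).
gcd(6, 7) = 1

Step 2: Check divisibility.
Does 1 divide 3? 3 = 1 x 3, so yes.

By the theorem on linear Diophantine equations, 6k + 7l = 3 has integer solutions if and only if gcd(6, 7) divides 3. Since 1 | 3, solutions exist.

Yes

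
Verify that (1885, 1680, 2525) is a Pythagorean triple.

Compute a² + b²:
1885² + 1680² = 3553225 + 2822400 = 6375625
Compute c²:
2525² = 6375625
Since 6375625 = 6375625, it is a Pythagorean triple.

Yes, it is a Pythagorean triple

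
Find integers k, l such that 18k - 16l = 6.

Step 1: Check solvability.
gcd(18, 16) = 2
Since 2 divides 6, solutions exist.

Step 2: Apply extended Euclidean algorithm to find gcd.
We find integers such that 18*x0 + 16*y0 = 2

Step 3: Scale the particular solution.
Multiply by 6/2 = 3:
k = 3, l = 3

Step 4: Verify.
18*(3) - 16*(3) = 6 = 6 ✓

k = 3, l = 3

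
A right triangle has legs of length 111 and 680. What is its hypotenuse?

c² = a² + b² = 111² + 680² = 12321 + 462400 = 474721
c = 689

689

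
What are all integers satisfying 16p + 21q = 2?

Step 1: Compute gcd(16, 21) = 1.
Since 1 divides 2, solutions exist.

Step 2: Find a particular solution using extended Euclidean algorithm.
We get p₀ = 8, q₀ = -6.
Check: 16*8 + 21*-6 = 2 = 2 ✓

Step 3: Write the general solution.
p = 8 + (21/1)t = 8 + 21t
q = -6 - (16/1)t = -6 - 16t
for any integer t.

p = 8 + 21t, q = -6 - 16t for integer t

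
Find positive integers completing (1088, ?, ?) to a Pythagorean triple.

We need the other leg and hypotenuse such that 1088² + x² = c².
Take x = 900, c = 1412: 1088² + 900² = 1183744 + 810000 = 1993744 = 1412² ✓
Triple: (900, 1088, 1412)

(900, 1088, 1412)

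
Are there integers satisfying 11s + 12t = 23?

Step 1: Compute gcd(11, 12).
gcd(11, 12) = 1

Step 2: Check divisibility.
Does 1 divide 23? 23 = 1 x 23, so yes.

By the theorem on linear Diophantine equations, 11s + 12t = 23 has integer solutions if and only if gcd(11, 12) divides 23. Since 1 | 23, solutions exist.

Yes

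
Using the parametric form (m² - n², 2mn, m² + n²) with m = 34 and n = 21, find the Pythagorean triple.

a = m² - n² = 1156 - 441 = 715
b = 2mn = 2·34·21 = 1428
c = m² + n² = 1156 + 441 = 1597
Verify: 715² + 1428² = 511225 + 2039184 = 2550409 = 1597² ✓

(715, 1428, 1597)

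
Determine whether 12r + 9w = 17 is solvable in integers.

Step 1: Compute gcd(12, 9).
gcd(12, 9) = 3

Step 2: Check divisibility.
Does 3 divide 17? 17 = 3 x 5 + 2, so no.

By the theorem on linear Diophantine equations, 12r + 9w = 17 has integer solutions if and only if gcd(12, 9) divides 17. Since 3 does not divide 17, no solutions exist.

No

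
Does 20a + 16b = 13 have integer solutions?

Step 1: Compute gcd(20, 16).
gcd(20, 16) = 4

Step 2: Check divisibility.
Does 4 divide 13? 13 = 4 x 3 + 1, so no.

By the theorem on linear Diophantine equations, 20a + 16b = 13 has integer solutions if and only if gcd(20, 16) divides 13. Since 4 does not divide 13, no solutions exist.

No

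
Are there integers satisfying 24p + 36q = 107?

Step 1: Compute gcd(24, 36).
gcd(24, 36) = 12

Step 2: Check divisibility.
Does 12 divide 107? 107 = 12 x 8 + 11, so no.

By the theorem on linear Diophantine equations, 24p + 36q = 107 has integer solutions if and only if gcd(24, 36) divides 107. Since 12 does not divide 107, no solutions exist.

No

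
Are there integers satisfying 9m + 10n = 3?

Step 1: Compute gcd(9, 10).
gcd(9, 10) = 1

Step 2: Check divisibility.
Does 1 divide 3? 3 = 1 x 3, so yes.

By the theorem on linear Diophantine equations, 9m + 10n = 3 has integer solutions if and only if gcd(9, 10) divides 3. Since 1 | 3, solutions exist.

Yes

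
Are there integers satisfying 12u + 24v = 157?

Step 1: Compute gcd(12, 24).
gcd(12, 24) = 12

Step 2: Check divisibility.
Does 12 divide 157? 157 = 12 x 13 + 1, so no.

By the theorem on linear Diophantine equations, 12u + 24v = 157 has integer solutions if and only if gcd(12, 24) divides 157. Since 12 does not divide 157, no solutions exist.

No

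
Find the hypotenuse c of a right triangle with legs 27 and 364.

c² = a² + b² = 27² + 364² = 729 + 132496 = 133225
c = 365

365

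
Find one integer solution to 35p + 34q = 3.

Step 1: Check solvability.
gcd(35, 34) = 1
Since 1 divides 3, solutions exist.

Step 2: Apply extended Euclidean algorithm to find gcd.
We find integers such that 35*x0 + 34*y0 = 1

Step 3: Scale the particular solution.
Multiply by 3/1 = 3:
p = 3, q = -3

Step 4: Verify.
35*(3) + 34*(-3) = 3 = 3 ✓

p = 3, q = -3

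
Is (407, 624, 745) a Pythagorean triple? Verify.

Compute a² + b² = 407² + 624² = 165649 + 389376 = 555025
Compute c² = 745² = 555025
Since 555025 = 555025, confirmed.

Yes, it is a Pythagorean triple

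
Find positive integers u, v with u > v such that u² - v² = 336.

Factor: u² - v² = (u+v)(u-v) = 336.
We need two factors of 336 with the same parity.
Use u+v = 168 and u-v = 2 (product 168·2 = 336).
Adding: 2u = 170, so u = 85.
Subtracting: 2v = 166, so v = 83.
Check: 85² - 83² = 7225 - 6889 = 336 ✓

u = 85, v = 83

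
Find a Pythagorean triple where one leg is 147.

We need the other leg and hypotenuse such that 147² + x² = c².
Take x = 1196, c = 1205: 147² + 1196² = 21609 + 1430416 = 1452025 = 1205² ✓
Triple: (147, 1196, 1205)

(147, 1196, 1205)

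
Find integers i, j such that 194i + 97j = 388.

Step 1: Check solvability.
gcd(194, 97) = 97
Since 97 divides 388, solutions exist.

Step 2: Apply extended Euclidean algorithm to find gcd.
We find integers such that 194*x0 + 97*y0 = 97

Step 3: Scale the particular solution.
Multiply by 388/97 = 4:
i = 0, j = 4

Step 4: Verify.
194*(0) + 97*(4) = 388 = 388 ✓

i = 0, j = 4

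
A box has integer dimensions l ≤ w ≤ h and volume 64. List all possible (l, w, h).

Iterate l from 1 to ⌊64^(1/3)⌋. For each l dividing 64, iterate w ≥ l with w dividing 64/l, and set h = 64/(l·w).
Triples found (7): (1×1×64), (1×2×32), (1×4×16), (1×8×8), (2×2×16), (2×4×8), (4×4×4)

(1×1×64), (1×2×32), (1×4×16), (1×8×8), (2×2×16), (2×4×8), (4×4×4)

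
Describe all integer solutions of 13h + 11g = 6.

Step 1: Compute gcd(13, 11) = 1.
Since 1 divides 6, solutions exist.

Step 2: Find a particular solution using extended Euclidean algorithm.
We get h₀ = -30, g₀ = 36.
Check: 13*-30 + 11*36 = 6 = 6 ✓

Step 3: Write the general solution.
h = -30 + (11/1)t = -30 + 11t
g = 36 - (13/1)t = 36 - 13t
for any integer t.

h = -30 + 11t, g = 36 - 13t for integer t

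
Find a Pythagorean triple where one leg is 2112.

We need the other leg and hypotenuse such that 2112² + x² = c².
Take x = 810, c = 2262: 2112² + 810² = 4460544 + 656100 = 5116644 = 2262² ✓
Triple: (810, 2112, 2262)

(810, 2112, 2262)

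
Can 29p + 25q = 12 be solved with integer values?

Step 1: Compute gcd(29, 25).
gcd(29, 25) = 1

Step 2: Check divisibility.
Does 1 divide 12? 12 = 1 x 12, so yes.

By the theorem on linear Diophantine equations, 29p + 25q = 12 has integer solutions if and only if gcd(29, 25) divides 12. Since 1 | 12, solutions exist.

Yes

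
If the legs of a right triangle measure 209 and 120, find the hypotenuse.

c² = a² + b² = 209² + 120² = 43681 + 14400 = 58081
c = 241

241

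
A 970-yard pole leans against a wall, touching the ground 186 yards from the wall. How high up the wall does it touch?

The ladder, wall, and ground form a right triangle with hypotenuse 970 and one leg 186.
By the Pythagorean theorem: h² = 970² - 186² = 940900 - 34596 = 906304
h = √906304 = 952 yards

952 yards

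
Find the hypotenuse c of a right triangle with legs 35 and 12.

c² = a² + b² = 35² + 12² = 1225 + 144 = 1369
c = 37

37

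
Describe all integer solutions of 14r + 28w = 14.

Step 1: Compute gcd(14, 28) = 14.
Since 14 divides 14, solutions exist.

Step 2: Find a particular solution using extended Euclidean algorithm.
We get r₀ = 1, w₀ = 0.
Check: 14*1 + 28*0 = 14 = 14 ✓

Step 3: Write the general solution.
r = 1 + (28/14)t = 1 + 2t
w = 0 - (14/14)t = 0 - 1t
for any integer t.

r = 1 + 2t, w = 0 - 1t for integer t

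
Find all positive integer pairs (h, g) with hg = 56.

The positive divisors of 56 are: 1, 2, 4, 7, 8, 14, 28, 56.
Each divisor d gives the pair (d, 56/d):
(1, 56), (2, 28), (4, 14), (7, 8), (8, 7), (14, 4), (28, 2), (56, 1)

(1, 56), (2, 28), (4, 14), (7, 8), (8, 7), (14, 4), (28, 2), (56, 1)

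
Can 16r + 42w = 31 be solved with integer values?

Step 1: Compute gcd(16, 42).
gcd(16, 42) = 2

Step 2: Check divisibility.
Does 2 divide 31? 31 = 2 x 15 + 1, so no.

By the theorem on linear Diophantine equations, 16r + 42w = 31 has integer solutions if and only if gcd(16, 42) divides 31. Since 2 does not divide 31, no solutions exist.

No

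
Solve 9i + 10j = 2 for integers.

Step 1: Check solvability.
gcd(9, 10) = 1
Since 1 divides 2, solutions exist.

Step 2: Apply extended Euclidean algorithm to find gcd.
We find integers such that 9*x0 + 10*y0 = 1

Step 3: Scale the particular solution.
Multiply by 2/1 = 2:
i = -2, j = 2

Step 4: Verify.
9*(-2) + 10*(2) = 2 = 2 ✓

i = -2, j = 2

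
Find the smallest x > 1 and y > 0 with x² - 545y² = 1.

We seek the smallest positive integers (x, y) with x² - 545y² = 1, i.e., x² = 545y² + 1.
Try successive y values:
y = 1: x² = 545·1² + 1 = 546, not a perfect square
y = 2: x² = 545·2² + 1 = 2181, not a perfect square
y = 3: x² = 545·3² + 1 = 4906, not a perfect square
... continuing the search (or via continued fractions) ...
y = 84: x² = 545·84² + 1 = 3845521, x = 1961 ✓

Verify: 1961² - 545·84² = 3845521 - 3845520 = 1 ✓

x = 1961, y = 84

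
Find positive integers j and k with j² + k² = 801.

We need to find integers j, k > 0 such that j² + k² = 801.
Trying j = 15: k² = 801 - 15² = 801 - 225 = 576
k = 24
Check: 15² + 24² = 225 + 576 = 801 ✓

801 = 15² + 24²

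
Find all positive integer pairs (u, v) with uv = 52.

The positive divisors of 52 are: 1, 2, 4, 13, 26, 52.
Each divisor d gives the pair (d, 52/d):
(1, 52), (2, 26), (4, 13), (13, 4), (26, 2), (52, 1)

(1, 52), (2, 26), (4, 13), (13, 4), (26, 2), (52, 1)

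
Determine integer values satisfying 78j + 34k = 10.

Step 1: Check solvability.
gcd(78, 34) = 2
Since 2 divides 10, solutions exist.

Step 2: Apply extended Euclidean algorithm to find gcd.
We find integers such that 78*x0 + 34*y0 = 2

Step 3: Scale the particular solution.
Multiply by 10/2 = 5:
j = 35, k = -80

Step 4: Verify.
78*(35) + 34*(-80) = 10 = 10 ✓

j = 35, k = -80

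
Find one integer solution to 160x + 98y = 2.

Step 1: Check solvability.
gcd(160, 98) = 2
Since 2 divides 2, solutions exist.

Step 2: Apply extended Euclidean algorithm to find gcd.
We find integers such that 160*x0 + 98*y0 = 2

Step 3: Scale the particular solution.
Multiply by 2/2 = 1:
x = 19, y = -31

Step 4: Verify.
160*(19) + 98*(-31) = 2 = 2 ✓

x = 19, y = -31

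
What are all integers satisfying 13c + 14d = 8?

Step 1: Compute gcd(13, 14) = 1.
Since 1 divides 8, solutions exist.

Step 2: Find a particular solution using extended Euclidean algorithm.
We get c₀ = -8, d₀ = 8.
Check: 13*-8 + 14*8 = 8 = 8 ✓

Step 3: Write the general solution.
c = -8 + (14/1)t = -8 + 14t
d = 8 - (13/1)t = 8 - 13t
for any integer t.

c = -8 + 14t, d = 8 - 13t for integer t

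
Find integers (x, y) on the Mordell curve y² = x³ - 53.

Try small integer x values and check whether x³ - 53 is a perfect square.
x = 9: x³ - 53 = 9³ - 53 = 729 - 53 = 676
Is 676 a perfect square? 26² = 676 ✓
So (x, y) = (9, -26) is a solution.

x = 9, y = -26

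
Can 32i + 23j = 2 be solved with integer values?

Step 1: Compute gcd(32, 23).
gcd(32, 23) = 1

Step 2: Check divisibility.
Does 1 divide 2? 2 = 1 x 2, so yes.

By the theorem on linear Diophantine equations, 32i + 23j = 2 has integer solutions if and only if gcd(32, 23) divides 2. Since 1 | 2, solutions exist.

Yes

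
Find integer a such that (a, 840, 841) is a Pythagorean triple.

a² = c² - b² = 841² - 840² = 707281 - 705600 = 1681
a = sqrt(1681) = 41

41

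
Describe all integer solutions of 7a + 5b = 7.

Step 1: Compute gcd(7, 5) = 1.
Since 1 divides 7, solutions exist.

Step 2: Find a particular solution using extended Euclidean algorithm.
We get a₀ = -14, b₀ = 21.
Check: 7*-14 + 5*21 = 7 = 7 ✓

Step 3: Write the general solution.
a = -14 + (5/1)t = -14 + 5t
b = 21 - (7/1)t = 21 - 7t
for any integer t.

a = -14 + 5t, b = 21 - 7t for integer t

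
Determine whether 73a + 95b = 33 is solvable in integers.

Step 1: Compute gcd(73, 95).
gcd(73, 95) = 1

Step 2: Check divisibility.
Does 1 divide 33? 33 = 1 x 33, so yes.

By the theorem on linear Diophantine equations, 73a + 95b = 33 has integer solutions if and only if gcd(73, 95) divides 33. Since 1 | 33, solutions exist.

Yes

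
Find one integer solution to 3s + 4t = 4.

Step 1: Check solvability.
gcd(3, 4) = 1
Since 1 divides 4, solutions exist.

Step 2: Apply extended Euclidean algorithm to find gcd.
We find integers such that 3*x0 + 4*y0 = 1

Step 3: Scale the particular solution.
Multiply by 4/1 = 4:
s = -4, t = 4

Step 4: Verify.
3*(-4) + 4*(4) = 4 = 4 ✓

s = -4, t = 4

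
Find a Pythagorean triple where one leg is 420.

We need the other leg and hypotenuse such that 420² + x² = c².
Take x = 153, c = 447: 420² + 153² = 176400 + 23409 = 199809 = 447² ✓
Triple: (153, 420, 447)

(153, 420, 447)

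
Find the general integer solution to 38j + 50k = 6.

Step 1: Compute gcd(38, 50) = 2.
Since 2 divides 6, solutions exist.

Step 2: Find a particular solution using extended Euclidean algorithm.
We get j₀ = 12, k₀ = -9.
Check: 38*12 + 50*-9 = 6 = 6 ✓

Step 3: Write the general solution.
j = 12 + (50/2)t = 12 + 25t
k = -9 - (38/2)t = -9 - 19t
for any integer t.

j = 12 + 25t, k = -9 - 19t for integer t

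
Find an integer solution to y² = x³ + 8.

Try small integer x values and check whether x³ + 8 is a perfect square.
x = 1: x³ + 8 = 1³ + 8 = 1 + 8 = 9
Is 9 a perfect square? 3² = 9 ✓
So (x, y) = (1, -3) is a solution.

x = 1, y = -3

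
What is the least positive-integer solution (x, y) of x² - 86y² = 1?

We seek the smallest positive integers (x, y) with x² - 86y² = 1, i.e., x² = 86y² + 1.
Try successive y values:
y = 1: x² = 86·1² + 1 = 87, not a perfect square
y = 2: x² = 86·2² + 1 = 345, not a perfect square
y = 3: x² = 86·3² + 1 = 775, not a perfect square
... continuing the search (or via continued fractions) ...
y = 1122: x² = 86·1122² + 1 = 108264025, x = 10405 ✓

Verify: 10405² - 86·1122² = 108264025 - 108264024 = 1 ✓

x = 10405, y = 1122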